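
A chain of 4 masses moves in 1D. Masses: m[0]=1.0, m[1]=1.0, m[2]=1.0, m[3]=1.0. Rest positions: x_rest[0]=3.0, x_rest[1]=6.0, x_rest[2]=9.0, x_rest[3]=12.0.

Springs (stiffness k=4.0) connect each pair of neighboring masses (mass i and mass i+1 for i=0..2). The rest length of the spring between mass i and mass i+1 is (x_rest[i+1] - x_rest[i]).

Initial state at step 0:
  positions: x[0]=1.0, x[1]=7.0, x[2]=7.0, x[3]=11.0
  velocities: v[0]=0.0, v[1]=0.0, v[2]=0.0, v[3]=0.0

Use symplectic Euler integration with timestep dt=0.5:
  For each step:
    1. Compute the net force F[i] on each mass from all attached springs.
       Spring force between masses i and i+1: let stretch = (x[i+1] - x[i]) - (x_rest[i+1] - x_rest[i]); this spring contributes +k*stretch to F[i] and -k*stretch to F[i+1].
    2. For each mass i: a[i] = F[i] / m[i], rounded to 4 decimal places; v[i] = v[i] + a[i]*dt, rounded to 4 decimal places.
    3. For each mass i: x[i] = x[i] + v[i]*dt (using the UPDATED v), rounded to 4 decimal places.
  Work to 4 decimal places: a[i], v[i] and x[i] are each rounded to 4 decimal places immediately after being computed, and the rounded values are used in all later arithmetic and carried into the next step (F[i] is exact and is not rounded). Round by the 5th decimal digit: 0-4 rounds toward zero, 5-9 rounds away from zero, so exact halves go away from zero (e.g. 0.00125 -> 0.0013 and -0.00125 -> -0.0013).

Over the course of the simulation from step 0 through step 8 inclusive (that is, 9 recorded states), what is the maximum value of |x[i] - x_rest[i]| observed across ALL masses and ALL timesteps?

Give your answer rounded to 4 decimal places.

Answer: 5.0000

Derivation:
Step 0: x=[1.0000 7.0000 7.0000 11.0000] v=[0.0000 0.0000 0.0000 0.0000]
Step 1: x=[4.0000 1.0000 11.0000 10.0000] v=[6.0000 -12.0000 8.0000 -2.0000]
Step 2: x=[1.0000 8.0000 4.0000 13.0000] v=[-6.0000 14.0000 -14.0000 6.0000]
Step 3: x=[2.0000 4.0000 10.0000 10.0000] v=[2.0000 -8.0000 12.0000 -6.0000]
Step 4: x=[2.0000 4.0000 10.0000 10.0000] v=[0.0000 0.0000 0.0000 0.0000]
Step 5: x=[1.0000 8.0000 4.0000 13.0000] v=[-2.0000 8.0000 -12.0000 6.0000]
Step 6: x=[4.0000 1.0000 11.0000 10.0000] v=[6.0000 -14.0000 14.0000 -6.0000]
Step 7: x=[1.0000 7.0000 7.0000 11.0000] v=[-6.0000 12.0000 -8.0000 2.0000]
Step 8: x=[1.0000 7.0000 7.0000 11.0000] v=[0.0000 0.0000 0.0000 0.0000]
Max displacement = 5.0000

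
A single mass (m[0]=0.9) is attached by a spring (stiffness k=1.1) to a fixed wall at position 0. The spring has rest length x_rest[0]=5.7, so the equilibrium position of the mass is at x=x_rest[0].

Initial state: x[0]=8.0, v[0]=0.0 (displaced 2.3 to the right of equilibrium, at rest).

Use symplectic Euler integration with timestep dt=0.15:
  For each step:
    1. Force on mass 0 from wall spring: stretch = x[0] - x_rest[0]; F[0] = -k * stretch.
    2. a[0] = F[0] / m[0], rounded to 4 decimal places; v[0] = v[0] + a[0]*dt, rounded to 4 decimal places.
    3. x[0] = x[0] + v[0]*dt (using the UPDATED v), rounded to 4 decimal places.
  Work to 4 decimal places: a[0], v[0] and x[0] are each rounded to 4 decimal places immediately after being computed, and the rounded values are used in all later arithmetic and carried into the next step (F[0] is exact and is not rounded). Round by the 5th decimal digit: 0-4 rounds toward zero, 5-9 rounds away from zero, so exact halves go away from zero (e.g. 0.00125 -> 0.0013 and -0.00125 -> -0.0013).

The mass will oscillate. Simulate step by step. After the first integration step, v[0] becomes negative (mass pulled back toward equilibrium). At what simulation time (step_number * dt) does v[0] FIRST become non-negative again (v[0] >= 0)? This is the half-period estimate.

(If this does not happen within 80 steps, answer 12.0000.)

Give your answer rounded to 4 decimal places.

Step 0: x=[8.0000] v=[0.0000]
Step 1: x=[7.9367] v=[-0.4217]
Step 2: x=[7.8119] v=[-0.8318]
Step 3: x=[7.6291] v=[-1.2190]
Step 4: x=[7.3932] v=[-1.5727]
Step 5: x=[7.1107] v=[-1.8831]
Step 6: x=[6.7894] v=[-2.1417]
Step 7: x=[6.4382] v=[-2.3414]
Step 8: x=[6.0667] v=[-2.4767]
Step 9: x=[5.6851] v=[-2.5439]
Step 10: x=[5.3039] v=[-2.5412]
Step 11: x=[4.9336] v=[-2.4686]
Step 12: x=[4.5844] v=[-2.3281]
Step 13: x=[4.2659] v=[-2.1236]
Step 14: x=[3.9868] v=[-1.8607]
Step 15: x=[3.7548] v=[-1.5466]
Step 16: x=[3.5763] v=[-1.1900]
Step 17: x=[3.4562] v=[-0.8007]
Step 18: x=[3.3978] v=[-0.3893]
Step 19: x=[3.4027] v=[0.0328]
First v>=0 after going negative at step 19, time=2.8500

Answer: 2.8500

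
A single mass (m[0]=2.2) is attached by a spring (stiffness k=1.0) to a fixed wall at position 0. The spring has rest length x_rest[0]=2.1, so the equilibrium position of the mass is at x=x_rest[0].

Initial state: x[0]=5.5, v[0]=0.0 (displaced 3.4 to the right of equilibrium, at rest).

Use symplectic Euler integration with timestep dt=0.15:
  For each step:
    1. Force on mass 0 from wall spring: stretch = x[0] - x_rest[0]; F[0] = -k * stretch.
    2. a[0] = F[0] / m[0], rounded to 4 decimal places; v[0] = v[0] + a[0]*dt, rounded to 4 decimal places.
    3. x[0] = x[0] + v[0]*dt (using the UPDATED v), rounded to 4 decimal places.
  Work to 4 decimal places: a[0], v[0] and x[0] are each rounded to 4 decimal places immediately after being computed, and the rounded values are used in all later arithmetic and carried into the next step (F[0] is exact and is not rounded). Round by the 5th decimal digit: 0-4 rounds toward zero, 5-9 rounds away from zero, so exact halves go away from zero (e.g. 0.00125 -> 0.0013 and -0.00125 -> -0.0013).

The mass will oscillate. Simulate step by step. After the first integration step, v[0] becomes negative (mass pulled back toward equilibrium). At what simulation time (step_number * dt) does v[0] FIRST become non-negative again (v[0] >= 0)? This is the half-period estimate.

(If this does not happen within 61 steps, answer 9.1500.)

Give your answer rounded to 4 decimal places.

Step 0: x=[5.5000] v=[0.0000]
Step 1: x=[5.4652] v=[-0.2318]
Step 2: x=[5.3960] v=[-0.4612]
Step 3: x=[5.2931] v=[-0.6859]
Step 4: x=[5.1576] v=[-0.9036]
Step 5: x=[4.9908] v=[-1.1121]
Step 6: x=[4.7944] v=[-1.3092]
Step 7: x=[4.5705] v=[-1.4929]
Step 8: x=[4.3213] v=[-1.6614]
Step 9: x=[4.0494] v=[-1.8129]
Step 10: x=[3.7575] v=[-1.9458]
Step 11: x=[3.4487] v=[-2.0588]
Step 12: x=[3.1261] v=[-2.1508]
Step 13: x=[2.7930] v=[-2.2208]
Step 14: x=[2.4528] v=[-2.2681]
Step 15: x=[2.1090] v=[-2.2922]
Step 16: x=[1.7651] v=[-2.2928]
Step 17: x=[1.4246] v=[-2.2700]
Step 18: x=[1.0910] v=[-2.2240]
Step 19: x=[0.7677] v=[-2.1552]
Step 20: x=[0.4580] v=[-2.0644]
Step 21: x=[0.1651] v=[-1.9524]
Step 22: x=[-0.1080] v=[-1.8205]
Step 23: x=[-0.3585] v=[-1.6700]
Step 24: x=[-0.5839] v=[-1.5024]
Step 25: x=[-0.7818] v=[-1.3194]
Step 26: x=[-0.9502] v=[-1.1229]
Step 27: x=[-1.0874] v=[-0.9149]
Step 28: x=[-1.1920] v=[-0.6976]
Step 29: x=[-1.2630] v=[-0.4731]
Step 30: x=[-1.2996] v=[-0.2438]
Step 31: x=[-1.3014] v=[-0.0120]
Step 32: x=[-1.2684] v=[0.2199]
First v>=0 after going negative at step 32, time=4.8000

Answer: 4.8000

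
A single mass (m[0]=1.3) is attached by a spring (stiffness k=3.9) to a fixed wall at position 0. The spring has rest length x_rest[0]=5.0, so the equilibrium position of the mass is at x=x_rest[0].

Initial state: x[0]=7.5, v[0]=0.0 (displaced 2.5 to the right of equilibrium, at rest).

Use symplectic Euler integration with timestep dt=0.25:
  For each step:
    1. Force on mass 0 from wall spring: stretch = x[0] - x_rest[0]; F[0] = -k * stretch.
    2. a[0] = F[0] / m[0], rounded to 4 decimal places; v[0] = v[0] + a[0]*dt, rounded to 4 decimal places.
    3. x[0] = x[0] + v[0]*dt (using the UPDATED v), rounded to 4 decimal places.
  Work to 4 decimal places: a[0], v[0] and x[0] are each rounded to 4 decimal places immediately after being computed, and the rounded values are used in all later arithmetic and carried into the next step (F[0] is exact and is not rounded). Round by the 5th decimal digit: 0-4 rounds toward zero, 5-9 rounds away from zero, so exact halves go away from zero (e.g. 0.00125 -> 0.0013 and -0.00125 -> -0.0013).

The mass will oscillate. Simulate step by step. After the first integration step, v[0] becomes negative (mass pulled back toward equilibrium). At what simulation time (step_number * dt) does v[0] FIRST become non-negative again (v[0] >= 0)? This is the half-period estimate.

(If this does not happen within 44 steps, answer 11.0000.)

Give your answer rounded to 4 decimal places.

Step 0: x=[7.5000] v=[0.0000]
Step 1: x=[7.0313] v=[-1.8750]
Step 2: x=[6.1817] v=[-3.3985]
Step 3: x=[5.1105] v=[-4.2848]
Step 4: x=[4.0186] v=[-4.3677]
Step 5: x=[3.1107] v=[-3.6317]
Step 6: x=[2.5570] v=[-2.2147]
Step 7: x=[2.4614] v=[-0.3825]
Step 8: x=[2.8418] v=[1.5215]
First v>=0 after going negative at step 8, time=2.0000

Answer: 2.0000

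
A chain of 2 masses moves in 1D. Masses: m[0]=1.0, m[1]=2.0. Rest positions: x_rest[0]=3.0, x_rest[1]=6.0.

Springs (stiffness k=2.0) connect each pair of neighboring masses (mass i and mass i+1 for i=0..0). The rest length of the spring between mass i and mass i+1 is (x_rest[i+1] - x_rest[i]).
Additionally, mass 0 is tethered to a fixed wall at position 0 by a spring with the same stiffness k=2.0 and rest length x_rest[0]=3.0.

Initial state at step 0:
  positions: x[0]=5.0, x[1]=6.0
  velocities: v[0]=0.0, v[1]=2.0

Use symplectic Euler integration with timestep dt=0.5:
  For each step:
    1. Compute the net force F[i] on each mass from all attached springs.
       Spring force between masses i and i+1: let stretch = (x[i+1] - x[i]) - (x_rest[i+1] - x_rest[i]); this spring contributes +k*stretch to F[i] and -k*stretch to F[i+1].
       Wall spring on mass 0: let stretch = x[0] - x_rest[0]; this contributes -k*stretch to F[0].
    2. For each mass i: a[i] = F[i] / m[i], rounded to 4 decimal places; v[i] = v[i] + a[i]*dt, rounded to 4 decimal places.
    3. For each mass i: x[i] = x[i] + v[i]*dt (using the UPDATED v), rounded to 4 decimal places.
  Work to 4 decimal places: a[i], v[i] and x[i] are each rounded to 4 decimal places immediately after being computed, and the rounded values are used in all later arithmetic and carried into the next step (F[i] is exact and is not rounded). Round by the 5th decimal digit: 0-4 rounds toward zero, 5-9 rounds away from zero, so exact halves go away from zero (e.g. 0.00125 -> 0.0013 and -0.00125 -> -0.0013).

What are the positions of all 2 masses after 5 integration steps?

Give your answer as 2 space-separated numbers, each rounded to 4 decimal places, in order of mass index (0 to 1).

Answer: 6.7696 7.8458

Derivation:
Step 0: x=[5.0000 6.0000] v=[0.0000 2.0000]
Step 1: x=[3.0000 7.5000] v=[-4.0000 3.0000]
Step 2: x=[1.7500 8.6250] v=[-2.5000 2.2500]
Step 3: x=[3.0625 8.7813] v=[2.6250 0.3125]
Step 4: x=[5.7032 8.2579] v=[5.2813 -1.0469]
Step 5: x=[6.7696 7.8458] v=[2.1328 -0.8243]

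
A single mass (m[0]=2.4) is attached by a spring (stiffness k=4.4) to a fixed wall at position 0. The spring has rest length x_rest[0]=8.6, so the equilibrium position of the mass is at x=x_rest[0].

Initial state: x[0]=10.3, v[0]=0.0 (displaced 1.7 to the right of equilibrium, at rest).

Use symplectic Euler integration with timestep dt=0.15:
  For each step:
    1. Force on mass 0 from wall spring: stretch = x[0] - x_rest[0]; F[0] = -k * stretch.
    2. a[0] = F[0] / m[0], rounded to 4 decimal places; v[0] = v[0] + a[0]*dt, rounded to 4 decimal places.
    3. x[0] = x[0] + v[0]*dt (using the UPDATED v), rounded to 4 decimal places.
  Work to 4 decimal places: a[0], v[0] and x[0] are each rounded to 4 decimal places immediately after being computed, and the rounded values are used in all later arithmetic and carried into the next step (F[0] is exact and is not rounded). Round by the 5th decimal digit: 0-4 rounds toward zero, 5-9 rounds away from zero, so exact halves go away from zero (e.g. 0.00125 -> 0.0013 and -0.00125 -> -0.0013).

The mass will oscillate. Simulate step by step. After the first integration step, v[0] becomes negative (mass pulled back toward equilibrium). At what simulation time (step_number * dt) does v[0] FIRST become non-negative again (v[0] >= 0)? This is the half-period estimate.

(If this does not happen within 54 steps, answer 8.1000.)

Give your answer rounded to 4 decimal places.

Answer: 2.4000

Derivation:
Step 0: x=[10.3000] v=[0.0000]
Step 1: x=[10.2299] v=[-0.4675]
Step 2: x=[10.0925] v=[-0.9157]
Step 3: x=[9.8936] v=[-1.3261]
Step 4: x=[9.6413] v=[-1.6818]
Step 5: x=[9.3461] v=[-1.9682]
Step 6: x=[9.0201] v=[-2.1734]
Step 7: x=[8.6768] v=[-2.2889]
Step 8: x=[8.3303] v=[-2.3100]
Step 9: x=[7.9949] v=[-2.2358]
Step 10: x=[7.6845] v=[-2.0694]
Step 11: x=[7.4119] v=[-1.8176]
Step 12: x=[7.1883] v=[-1.4909]
Step 13: x=[7.0229] v=[-1.1027]
Step 14: x=[6.9226] v=[-0.6690]
Step 15: x=[6.8914] v=[-0.2077]
Step 16: x=[6.9307] v=[0.2622]
First v>=0 after going negative at step 16, time=2.4000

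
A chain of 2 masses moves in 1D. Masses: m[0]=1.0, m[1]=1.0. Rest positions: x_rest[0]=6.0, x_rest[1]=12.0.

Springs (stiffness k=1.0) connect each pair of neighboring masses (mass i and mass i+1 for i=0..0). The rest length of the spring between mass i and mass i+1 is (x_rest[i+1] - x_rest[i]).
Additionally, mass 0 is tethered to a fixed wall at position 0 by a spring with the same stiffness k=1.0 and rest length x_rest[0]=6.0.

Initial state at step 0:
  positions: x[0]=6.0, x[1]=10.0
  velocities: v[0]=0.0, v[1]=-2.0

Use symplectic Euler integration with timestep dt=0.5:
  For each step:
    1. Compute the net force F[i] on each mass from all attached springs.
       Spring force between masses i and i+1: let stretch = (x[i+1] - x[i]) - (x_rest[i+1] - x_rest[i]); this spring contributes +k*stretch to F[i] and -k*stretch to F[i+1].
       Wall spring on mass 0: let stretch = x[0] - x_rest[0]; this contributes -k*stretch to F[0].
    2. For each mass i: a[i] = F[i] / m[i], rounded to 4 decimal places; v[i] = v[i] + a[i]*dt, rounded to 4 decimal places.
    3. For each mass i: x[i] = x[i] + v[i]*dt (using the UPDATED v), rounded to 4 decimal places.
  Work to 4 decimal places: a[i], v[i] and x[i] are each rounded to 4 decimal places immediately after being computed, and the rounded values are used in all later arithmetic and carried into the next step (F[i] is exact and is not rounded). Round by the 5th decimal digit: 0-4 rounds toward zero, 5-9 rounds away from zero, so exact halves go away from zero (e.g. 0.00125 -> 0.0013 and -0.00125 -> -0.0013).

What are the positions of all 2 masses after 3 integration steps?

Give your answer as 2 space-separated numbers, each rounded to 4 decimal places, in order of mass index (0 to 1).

Answer: 3.8125 9.7813

Derivation:
Step 0: x=[6.0000 10.0000] v=[0.0000 -2.0000]
Step 1: x=[5.5000 9.5000] v=[-1.0000 -1.0000]
Step 2: x=[4.6250 9.5000] v=[-1.7500 0.0000]
Step 3: x=[3.8125 9.7813] v=[-1.6250 0.5625]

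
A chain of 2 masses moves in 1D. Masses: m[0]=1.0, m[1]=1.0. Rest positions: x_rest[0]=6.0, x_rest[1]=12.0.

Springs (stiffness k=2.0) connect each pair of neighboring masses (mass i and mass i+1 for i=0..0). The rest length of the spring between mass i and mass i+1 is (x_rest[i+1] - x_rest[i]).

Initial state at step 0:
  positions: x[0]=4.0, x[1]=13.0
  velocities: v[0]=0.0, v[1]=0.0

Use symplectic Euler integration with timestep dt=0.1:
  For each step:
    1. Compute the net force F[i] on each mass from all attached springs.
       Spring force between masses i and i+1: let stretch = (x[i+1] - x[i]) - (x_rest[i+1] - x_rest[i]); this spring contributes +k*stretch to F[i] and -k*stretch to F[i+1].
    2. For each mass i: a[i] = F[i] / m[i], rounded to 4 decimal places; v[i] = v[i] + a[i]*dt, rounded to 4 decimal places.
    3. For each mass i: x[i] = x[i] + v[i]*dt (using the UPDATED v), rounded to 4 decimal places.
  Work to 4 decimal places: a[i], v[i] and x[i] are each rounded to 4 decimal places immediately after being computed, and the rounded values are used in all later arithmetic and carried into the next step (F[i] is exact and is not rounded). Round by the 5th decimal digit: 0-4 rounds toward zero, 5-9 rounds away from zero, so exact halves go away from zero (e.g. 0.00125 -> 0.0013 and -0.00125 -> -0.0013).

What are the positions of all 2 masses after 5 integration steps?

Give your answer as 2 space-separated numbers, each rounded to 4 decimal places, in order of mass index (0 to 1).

Answer: 4.8187 12.1813

Derivation:
Step 0: x=[4.0000 13.0000] v=[0.0000 0.0000]
Step 1: x=[4.0600 12.9400] v=[0.6000 -0.6000]
Step 2: x=[4.1776 12.8224] v=[1.1760 -1.1760]
Step 3: x=[4.3481 12.6519] v=[1.7050 -1.7050]
Step 4: x=[4.5647 12.4353] v=[2.1658 -2.1658]
Step 5: x=[4.8187 12.1813] v=[2.5399 -2.5399]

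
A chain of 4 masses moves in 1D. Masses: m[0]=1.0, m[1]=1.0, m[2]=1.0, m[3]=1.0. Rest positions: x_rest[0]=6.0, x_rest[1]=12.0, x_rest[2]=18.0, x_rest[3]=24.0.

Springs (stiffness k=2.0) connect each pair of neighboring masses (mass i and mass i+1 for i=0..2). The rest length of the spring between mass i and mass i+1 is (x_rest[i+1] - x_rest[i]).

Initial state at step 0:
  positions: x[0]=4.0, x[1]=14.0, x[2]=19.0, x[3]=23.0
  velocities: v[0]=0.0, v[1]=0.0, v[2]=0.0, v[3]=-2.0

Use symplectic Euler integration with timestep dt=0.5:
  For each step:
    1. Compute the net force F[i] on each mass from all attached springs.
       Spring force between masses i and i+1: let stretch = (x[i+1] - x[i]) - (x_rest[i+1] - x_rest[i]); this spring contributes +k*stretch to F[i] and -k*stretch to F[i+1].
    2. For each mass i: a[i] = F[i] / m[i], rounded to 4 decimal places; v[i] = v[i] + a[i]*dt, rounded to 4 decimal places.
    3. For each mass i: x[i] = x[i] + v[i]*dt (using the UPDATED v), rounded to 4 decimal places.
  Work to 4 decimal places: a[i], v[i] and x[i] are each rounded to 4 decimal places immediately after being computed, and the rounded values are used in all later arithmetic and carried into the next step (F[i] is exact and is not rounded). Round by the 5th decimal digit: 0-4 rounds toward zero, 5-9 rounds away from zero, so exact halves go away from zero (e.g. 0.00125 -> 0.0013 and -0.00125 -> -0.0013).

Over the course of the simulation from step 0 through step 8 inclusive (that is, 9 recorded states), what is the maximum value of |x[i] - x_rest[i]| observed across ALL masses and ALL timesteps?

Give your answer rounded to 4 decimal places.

Answer: 3.8125

Derivation:
Step 0: x=[4.0000 14.0000 19.0000 23.0000] v=[0.0000 0.0000 0.0000 -2.0000]
Step 1: x=[6.0000 11.5000 18.5000 23.0000] v=[4.0000 -5.0000 -1.0000 0.0000]
Step 2: x=[7.7500 9.7500 16.7500 23.7500] v=[3.5000 -3.5000 -3.5000 1.5000]
Step 3: x=[7.5000 10.5000 15.0000 24.0000] v=[-0.5000 1.5000 -3.5000 0.5000]
Step 4: x=[5.7500 12.0000 15.5000 22.7500] v=[-3.5000 3.0000 1.0000 -2.5000]
Step 5: x=[4.1250 12.1250 17.8750 20.8750] v=[-3.2500 0.2500 4.7500 -3.7500]
Step 6: x=[3.5000 11.1250 18.8750 20.5000] v=[-1.2500 -2.0000 2.0000 -0.7500]
Step 7: x=[3.6875 10.1875 16.8125 22.3125] v=[0.3750 -1.8750 -4.1250 3.6250]
Step 8: x=[4.1250 9.3125 14.1875 24.3750] v=[0.8750 -1.7500 -5.2500 4.1250]
Max displacement = 3.8125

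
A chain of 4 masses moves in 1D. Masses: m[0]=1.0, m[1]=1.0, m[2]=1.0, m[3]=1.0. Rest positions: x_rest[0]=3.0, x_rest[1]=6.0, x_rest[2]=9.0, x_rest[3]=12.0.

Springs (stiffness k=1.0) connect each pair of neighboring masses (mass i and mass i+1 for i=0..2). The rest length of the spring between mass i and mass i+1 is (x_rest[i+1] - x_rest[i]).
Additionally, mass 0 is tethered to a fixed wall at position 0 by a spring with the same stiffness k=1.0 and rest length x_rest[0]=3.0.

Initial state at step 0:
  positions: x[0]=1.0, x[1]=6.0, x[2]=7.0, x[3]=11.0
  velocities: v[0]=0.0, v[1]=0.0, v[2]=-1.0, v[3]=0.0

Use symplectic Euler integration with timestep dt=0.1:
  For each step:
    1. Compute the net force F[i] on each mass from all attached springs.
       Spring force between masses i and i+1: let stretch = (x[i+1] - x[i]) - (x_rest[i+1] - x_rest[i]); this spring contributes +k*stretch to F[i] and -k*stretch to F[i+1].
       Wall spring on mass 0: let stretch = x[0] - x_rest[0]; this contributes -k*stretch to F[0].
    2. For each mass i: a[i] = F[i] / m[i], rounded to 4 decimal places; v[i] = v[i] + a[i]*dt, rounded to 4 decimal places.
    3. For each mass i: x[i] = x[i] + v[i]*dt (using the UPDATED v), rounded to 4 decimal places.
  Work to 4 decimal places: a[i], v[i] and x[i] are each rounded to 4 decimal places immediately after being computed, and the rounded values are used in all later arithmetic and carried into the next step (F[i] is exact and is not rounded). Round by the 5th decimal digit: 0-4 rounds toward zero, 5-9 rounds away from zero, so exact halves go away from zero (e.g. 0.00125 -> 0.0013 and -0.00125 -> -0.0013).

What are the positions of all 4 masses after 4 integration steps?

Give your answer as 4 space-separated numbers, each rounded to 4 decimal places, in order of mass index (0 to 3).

Answer: 1.3822 5.6124 6.9035 10.8961

Derivation:
Step 0: x=[1.0000 6.0000 7.0000 11.0000] v=[0.0000 0.0000 -1.0000 0.0000]
Step 1: x=[1.0400 5.9600 6.9300 10.9900] v=[0.4000 -0.4000 -0.7000 -0.1000]
Step 2: x=[1.1188 5.8805 6.8909 10.9694] v=[0.7880 -0.7950 -0.3910 -0.2060]
Step 3: x=[1.2340 5.7635 6.8825 10.9380] v=[1.1523 -1.1701 -0.0842 -0.3139]
Step 4: x=[1.3822 5.6124 6.9035 10.8961] v=[1.4819 -1.5112 0.2095 -0.4195]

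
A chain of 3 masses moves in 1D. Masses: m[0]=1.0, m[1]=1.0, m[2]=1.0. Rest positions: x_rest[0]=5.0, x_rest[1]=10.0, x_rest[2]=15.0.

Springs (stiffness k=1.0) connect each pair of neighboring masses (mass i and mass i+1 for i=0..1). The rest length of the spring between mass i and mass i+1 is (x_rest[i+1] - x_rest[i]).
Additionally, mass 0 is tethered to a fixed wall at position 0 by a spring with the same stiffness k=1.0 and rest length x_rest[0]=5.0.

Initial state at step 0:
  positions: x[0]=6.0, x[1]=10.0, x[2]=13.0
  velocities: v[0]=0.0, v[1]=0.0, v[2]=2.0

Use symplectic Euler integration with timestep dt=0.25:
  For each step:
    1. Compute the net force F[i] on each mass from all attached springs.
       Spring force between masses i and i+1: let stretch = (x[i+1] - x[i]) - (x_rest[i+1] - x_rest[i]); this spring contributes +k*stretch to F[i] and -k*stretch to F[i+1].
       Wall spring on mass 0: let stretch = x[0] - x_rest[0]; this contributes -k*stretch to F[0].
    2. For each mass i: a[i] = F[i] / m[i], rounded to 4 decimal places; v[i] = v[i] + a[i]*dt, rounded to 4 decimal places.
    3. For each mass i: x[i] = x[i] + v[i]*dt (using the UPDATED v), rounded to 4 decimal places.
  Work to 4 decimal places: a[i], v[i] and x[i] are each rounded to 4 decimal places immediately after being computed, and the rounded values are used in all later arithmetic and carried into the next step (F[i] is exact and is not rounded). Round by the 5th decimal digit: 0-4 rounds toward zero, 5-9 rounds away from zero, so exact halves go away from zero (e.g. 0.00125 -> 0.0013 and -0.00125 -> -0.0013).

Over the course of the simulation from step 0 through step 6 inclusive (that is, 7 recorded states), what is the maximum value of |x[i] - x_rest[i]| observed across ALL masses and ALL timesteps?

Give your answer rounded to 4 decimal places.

Step 0: x=[6.0000 10.0000 13.0000] v=[0.0000 0.0000 2.0000]
Step 1: x=[5.8750 9.9375 13.6250] v=[-0.5000 -0.2500 2.5000]
Step 2: x=[5.6367 9.8516 14.3320] v=[-0.9531 -0.3438 2.8281]
Step 3: x=[5.3096 9.7823 15.0715] v=[-1.3086 -0.2774 2.9580]
Step 4: x=[4.9302 9.7640 15.7929] v=[-1.5178 -0.0733 2.8857]
Step 5: x=[4.5447 9.8204 16.4500] v=[-1.5419 0.2255 2.6285]
Step 6: x=[4.2049 9.9614 17.0053] v=[-1.3592 0.5640 2.2211]
Max displacement = 2.0053

Answer: 2.0053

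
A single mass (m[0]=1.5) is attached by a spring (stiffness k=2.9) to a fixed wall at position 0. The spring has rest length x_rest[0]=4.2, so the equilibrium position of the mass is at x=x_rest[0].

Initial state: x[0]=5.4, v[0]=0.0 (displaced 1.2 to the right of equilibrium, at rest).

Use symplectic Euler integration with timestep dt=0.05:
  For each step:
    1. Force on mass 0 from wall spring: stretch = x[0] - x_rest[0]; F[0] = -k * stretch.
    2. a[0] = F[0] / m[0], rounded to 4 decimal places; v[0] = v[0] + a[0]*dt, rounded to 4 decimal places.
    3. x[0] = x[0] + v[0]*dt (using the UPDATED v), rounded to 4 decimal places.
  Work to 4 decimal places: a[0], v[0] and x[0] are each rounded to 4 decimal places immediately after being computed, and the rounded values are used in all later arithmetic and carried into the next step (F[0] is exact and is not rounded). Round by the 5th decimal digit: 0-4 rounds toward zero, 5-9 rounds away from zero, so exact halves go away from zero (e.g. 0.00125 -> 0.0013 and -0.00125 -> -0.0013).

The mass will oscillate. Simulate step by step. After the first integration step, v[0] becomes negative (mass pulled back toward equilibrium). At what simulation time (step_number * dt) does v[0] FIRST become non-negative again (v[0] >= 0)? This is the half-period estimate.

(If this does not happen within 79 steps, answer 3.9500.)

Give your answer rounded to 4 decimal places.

Step 0: x=[5.4000] v=[0.0000]
Step 1: x=[5.3942] v=[-0.1160]
Step 2: x=[5.3826] v=[-0.2314]
Step 3: x=[5.3653] v=[-0.3457]
Step 4: x=[5.3424] v=[-0.4583]
Step 5: x=[5.3140] v=[-0.5687]
Step 6: x=[5.2802] v=[-0.6764]
Step 7: x=[5.2412] v=[-0.7808]
Step 8: x=[5.1971] v=[-0.8815]
Step 9: x=[5.1482] v=[-0.9779]
Step 10: x=[5.0947] v=[-1.0696]
Step 11: x=[5.0369] v=[-1.1561]
Step 12: x=[4.9751] v=[-1.2370]
Step 13: x=[4.9095] v=[-1.3119]
Step 14: x=[4.8405] v=[-1.3805]
Step 15: x=[4.7684] v=[-1.4424]
Step 16: x=[4.6935] v=[-1.4973]
Step 17: x=[4.6163] v=[-1.5450]
Step 18: x=[4.5370] v=[-1.5852]
Step 19: x=[4.4561] v=[-1.6178]
Step 20: x=[4.3740] v=[-1.6426]
Step 21: x=[4.2910] v=[-1.6594]
Step 22: x=[4.2076] v=[-1.6682]
Step 23: x=[4.1242] v=[-1.6689]
Step 24: x=[4.0411] v=[-1.6616]
Step 25: x=[3.9588] v=[-1.6462]
Step 26: x=[3.8777] v=[-1.6229]
Step 27: x=[3.7981] v=[-1.5917]
Step 28: x=[3.7205] v=[-1.5529]
Step 29: x=[3.6452] v=[-1.5066]
Step 30: x=[3.5726] v=[-1.4530]
Step 31: x=[3.5030] v=[-1.3924]
Step 32: x=[3.4368] v=[-1.3250]
Step 33: x=[3.3742] v=[-1.2512]
Step 34: x=[3.3156] v=[-1.1714]
Step 35: x=[3.2613] v=[-1.0859]
Step 36: x=[3.2115] v=[-0.9952]
Step 37: x=[3.1665] v=[-0.8996]
Step 38: x=[3.1265] v=[-0.7997]
Step 39: x=[3.0917] v=[-0.6959]
Step 40: x=[3.0623] v=[-0.5888]
Step 41: x=[3.0384] v=[-0.4788]
Step 42: x=[3.0201] v=[-0.3665]
Step 43: x=[3.0075] v=[-0.2524]
Step 44: x=[3.0006] v=[-0.1371]
Step 45: x=[2.9995] v=[-0.0212]
Step 46: x=[3.0042] v=[0.0949]
First v>=0 after going negative at step 46, time=2.3000

Answer: 2.3000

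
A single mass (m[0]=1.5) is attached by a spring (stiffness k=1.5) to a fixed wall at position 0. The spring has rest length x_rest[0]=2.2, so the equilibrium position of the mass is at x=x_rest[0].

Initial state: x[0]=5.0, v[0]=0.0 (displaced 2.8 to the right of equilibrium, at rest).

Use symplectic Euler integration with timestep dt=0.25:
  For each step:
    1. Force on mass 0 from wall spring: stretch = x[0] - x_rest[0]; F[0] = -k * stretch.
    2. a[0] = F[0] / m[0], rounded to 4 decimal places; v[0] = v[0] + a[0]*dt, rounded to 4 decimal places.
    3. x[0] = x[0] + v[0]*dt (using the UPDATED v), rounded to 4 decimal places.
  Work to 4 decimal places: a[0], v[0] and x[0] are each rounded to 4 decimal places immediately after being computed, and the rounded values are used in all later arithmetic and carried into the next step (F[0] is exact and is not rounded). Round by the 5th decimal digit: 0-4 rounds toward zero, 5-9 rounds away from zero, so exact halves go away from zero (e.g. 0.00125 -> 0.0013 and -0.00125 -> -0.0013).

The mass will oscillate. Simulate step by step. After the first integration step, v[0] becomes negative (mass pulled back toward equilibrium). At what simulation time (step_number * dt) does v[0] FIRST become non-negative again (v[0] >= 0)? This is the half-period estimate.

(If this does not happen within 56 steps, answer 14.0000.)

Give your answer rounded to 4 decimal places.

Answer: 3.2500

Derivation:
Step 0: x=[5.0000] v=[0.0000]
Step 1: x=[4.8250] v=[-0.7000]
Step 2: x=[4.4859] v=[-1.3563]
Step 3: x=[4.0040] v=[-1.9278]
Step 4: x=[3.4093] v=[-2.3788]
Step 5: x=[2.7390] v=[-2.6811]
Step 6: x=[2.0350] v=[-2.8159]
Step 7: x=[1.3413] v=[-2.7747]
Step 8: x=[0.7013] v=[-2.5600]
Step 9: x=[0.1550] v=[-2.1853]
Step 10: x=[-0.2635] v=[-1.6741]
Step 11: x=[-0.5281] v=[-1.0582]
Step 12: x=[-0.6222] v=[-0.3762]
Step 13: x=[-0.5399] v=[0.3294]
First v>=0 after going negative at step 13, time=3.2500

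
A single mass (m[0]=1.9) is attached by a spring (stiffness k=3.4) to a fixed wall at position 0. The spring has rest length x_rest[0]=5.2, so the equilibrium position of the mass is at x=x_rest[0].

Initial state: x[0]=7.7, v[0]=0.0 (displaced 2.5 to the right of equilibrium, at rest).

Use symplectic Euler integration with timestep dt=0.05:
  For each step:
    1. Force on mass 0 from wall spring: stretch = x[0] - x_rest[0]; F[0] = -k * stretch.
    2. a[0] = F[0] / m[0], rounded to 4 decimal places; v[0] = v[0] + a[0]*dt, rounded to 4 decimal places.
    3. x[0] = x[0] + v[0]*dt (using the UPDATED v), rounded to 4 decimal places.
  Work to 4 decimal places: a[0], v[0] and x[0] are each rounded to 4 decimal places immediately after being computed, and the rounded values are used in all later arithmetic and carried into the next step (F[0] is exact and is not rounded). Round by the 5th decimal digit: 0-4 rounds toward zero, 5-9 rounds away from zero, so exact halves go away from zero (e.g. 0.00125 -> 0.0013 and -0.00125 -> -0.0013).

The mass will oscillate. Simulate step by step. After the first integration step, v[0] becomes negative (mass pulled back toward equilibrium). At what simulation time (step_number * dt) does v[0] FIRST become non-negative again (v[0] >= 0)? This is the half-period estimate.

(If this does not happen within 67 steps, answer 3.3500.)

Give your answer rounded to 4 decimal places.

Step 0: x=[7.7000] v=[0.0000]
Step 1: x=[7.6888] v=[-0.2237]
Step 2: x=[7.6665] v=[-0.4464]
Step 3: x=[7.6331] v=[-0.6671]
Step 4: x=[7.5889] v=[-0.8848]
Step 5: x=[7.5340] v=[-1.0985]
Step 6: x=[7.4686] v=[-1.3073]
Step 7: x=[7.3931] v=[-1.5103]
Step 8: x=[7.3078] v=[-1.7065]
Step 9: x=[7.2130] v=[-1.8951]
Step 10: x=[7.1092] v=[-2.0752]
Step 11: x=[6.9969] v=[-2.2460]
Step 12: x=[6.8766] v=[-2.4068]
Step 13: x=[6.7488] v=[-2.5568]
Step 14: x=[6.6140] v=[-2.6954]
Step 15: x=[6.4729] v=[-2.8219]
Step 16: x=[6.3261] v=[-2.9358]
Step 17: x=[6.1743] v=[-3.0366]
Step 18: x=[6.0181] v=[-3.1238]
Step 19: x=[5.8583] v=[-3.1970]
Step 20: x=[5.6955] v=[-3.2559]
Step 21: x=[5.5305] v=[-3.3002]
Step 22: x=[5.3640] v=[-3.3298]
Step 23: x=[5.1968] v=[-3.3445]
Step 24: x=[5.0296] v=[-3.3442]
Step 25: x=[4.8632] v=[-3.3290]
Step 26: x=[4.6983] v=[-3.2989]
Step 27: x=[4.5356] v=[-3.2540]
Step 28: x=[4.3759] v=[-3.1946]
Step 29: x=[4.2199] v=[-3.1209]
Step 30: x=[4.0682] v=[-3.0332]
Step 31: x=[3.9216] v=[-2.9319]
Step 32: x=[3.7807] v=[-2.8175]
Step 33: x=[3.6462] v=[-2.6905]
Step 34: x=[3.5186] v=[-2.5515]
Step 35: x=[3.3985] v=[-2.4011]
Step 36: x=[3.2865] v=[-2.2399]
Step 37: x=[3.1831] v=[-2.0687]
Step 38: x=[3.0887] v=[-1.8882]
Step 39: x=[3.0037] v=[-1.6993]
Step 40: x=[2.9286] v=[-1.5028]
Step 41: x=[2.8636] v=[-1.2996]
Step 42: x=[2.8091] v=[-1.0906]
Step 43: x=[2.7653] v=[-0.8767]
Step 44: x=[2.7324] v=[-0.6589]
Step 45: x=[2.7105] v=[-0.4381]
Step 46: x=[2.6997] v=[-0.2154]
Step 47: x=[2.7001] v=[0.0083]
First v>=0 after going negative at step 47, time=2.3500

Answer: 2.3500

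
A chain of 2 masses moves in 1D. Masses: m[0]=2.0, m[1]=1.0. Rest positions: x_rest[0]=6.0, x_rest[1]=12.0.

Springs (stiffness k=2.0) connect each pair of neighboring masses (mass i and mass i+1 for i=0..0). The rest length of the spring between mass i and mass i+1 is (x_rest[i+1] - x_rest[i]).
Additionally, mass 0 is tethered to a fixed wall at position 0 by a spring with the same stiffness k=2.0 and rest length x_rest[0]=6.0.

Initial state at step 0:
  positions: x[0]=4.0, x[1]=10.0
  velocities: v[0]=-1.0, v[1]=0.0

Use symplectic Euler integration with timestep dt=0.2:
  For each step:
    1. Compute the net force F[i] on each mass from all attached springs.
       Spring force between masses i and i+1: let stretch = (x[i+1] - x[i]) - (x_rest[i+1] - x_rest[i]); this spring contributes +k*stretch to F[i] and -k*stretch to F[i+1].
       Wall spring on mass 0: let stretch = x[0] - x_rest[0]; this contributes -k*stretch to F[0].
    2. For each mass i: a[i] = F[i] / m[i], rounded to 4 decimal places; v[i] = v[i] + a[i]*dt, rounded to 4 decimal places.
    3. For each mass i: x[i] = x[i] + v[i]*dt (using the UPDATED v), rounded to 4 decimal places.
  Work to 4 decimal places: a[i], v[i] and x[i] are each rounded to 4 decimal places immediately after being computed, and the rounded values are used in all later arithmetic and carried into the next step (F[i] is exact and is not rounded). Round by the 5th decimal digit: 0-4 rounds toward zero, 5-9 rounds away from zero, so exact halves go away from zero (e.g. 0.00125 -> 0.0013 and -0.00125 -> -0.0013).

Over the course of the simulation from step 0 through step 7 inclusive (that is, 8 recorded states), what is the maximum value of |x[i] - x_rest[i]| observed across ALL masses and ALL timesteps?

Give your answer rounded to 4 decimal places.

Step 0: x=[4.0000 10.0000] v=[-1.0000 0.0000]
Step 1: x=[3.8800 10.0000] v=[-0.6000 0.0000]
Step 2: x=[3.8496 9.9904] v=[-0.1520 -0.0480]
Step 3: x=[3.9108 9.9695] v=[0.3062 -0.1043]
Step 4: x=[4.0580 9.9439] v=[0.7358 -0.1278]
Step 5: x=[4.2783 9.9275] v=[1.1014 -0.0822]
Step 6: x=[4.5534 9.9391] v=[1.3756 0.0581]
Step 7: x=[4.8618 9.9999] v=[1.5421 0.3038]
Max displacement = 2.1504

Answer: 2.1504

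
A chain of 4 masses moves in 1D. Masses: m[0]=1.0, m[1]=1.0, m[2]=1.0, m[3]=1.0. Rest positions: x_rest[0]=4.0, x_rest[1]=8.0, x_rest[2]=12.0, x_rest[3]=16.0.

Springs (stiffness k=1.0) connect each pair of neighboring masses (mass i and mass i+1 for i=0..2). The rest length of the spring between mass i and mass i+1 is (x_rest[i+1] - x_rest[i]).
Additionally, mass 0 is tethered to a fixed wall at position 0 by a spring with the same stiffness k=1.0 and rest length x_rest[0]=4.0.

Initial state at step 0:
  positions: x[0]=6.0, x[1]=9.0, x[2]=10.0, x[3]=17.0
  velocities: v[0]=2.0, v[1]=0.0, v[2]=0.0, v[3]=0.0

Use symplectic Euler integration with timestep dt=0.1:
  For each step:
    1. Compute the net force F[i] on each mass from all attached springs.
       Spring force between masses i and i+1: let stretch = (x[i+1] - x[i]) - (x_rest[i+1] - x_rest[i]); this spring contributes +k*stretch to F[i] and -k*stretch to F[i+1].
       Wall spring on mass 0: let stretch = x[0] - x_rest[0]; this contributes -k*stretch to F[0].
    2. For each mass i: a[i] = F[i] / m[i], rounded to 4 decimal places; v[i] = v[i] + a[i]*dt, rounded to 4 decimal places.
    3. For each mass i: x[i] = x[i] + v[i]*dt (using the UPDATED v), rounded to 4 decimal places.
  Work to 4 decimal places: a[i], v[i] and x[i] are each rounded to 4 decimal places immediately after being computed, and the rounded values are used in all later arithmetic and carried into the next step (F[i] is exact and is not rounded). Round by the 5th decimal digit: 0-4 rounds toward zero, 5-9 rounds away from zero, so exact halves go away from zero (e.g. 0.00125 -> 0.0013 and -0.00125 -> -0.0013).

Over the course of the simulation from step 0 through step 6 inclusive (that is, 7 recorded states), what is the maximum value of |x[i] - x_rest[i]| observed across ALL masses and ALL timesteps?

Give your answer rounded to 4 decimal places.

Answer: 2.4861

Derivation:
Step 0: x=[6.0000 9.0000 10.0000 17.0000] v=[2.0000 0.0000 0.0000 0.0000]
Step 1: x=[6.1700 8.9800 10.0600 16.9700] v=[1.7000 -0.2000 0.6000 -0.3000]
Step 2: x=[6.3064 8.9427 10.1783 16.9109] v=[1.3640 -0.3730 1.1830 -0.5910]
Step 3: x=[6.4061 8.8914 10.3516 16.8245] v=[0.9970 -0.5131 1.7327 -0.8643]
Step 4: x=[6.4666 8.8298 10.5750 16.7133] v=[0.6049 -0.6156 2.2340 -1.1116]
Step 5: x=[6.4861 8.7621 10.8423 16.5808] v=[0.1946 -0.6774 2.6733 -1.3254]
Step 6: x=[6.4635 8.6924 11.1462 16.4309] v=[-0.2264 -0.6970 3.0391 -1.4993]
Max displacement = 2.4861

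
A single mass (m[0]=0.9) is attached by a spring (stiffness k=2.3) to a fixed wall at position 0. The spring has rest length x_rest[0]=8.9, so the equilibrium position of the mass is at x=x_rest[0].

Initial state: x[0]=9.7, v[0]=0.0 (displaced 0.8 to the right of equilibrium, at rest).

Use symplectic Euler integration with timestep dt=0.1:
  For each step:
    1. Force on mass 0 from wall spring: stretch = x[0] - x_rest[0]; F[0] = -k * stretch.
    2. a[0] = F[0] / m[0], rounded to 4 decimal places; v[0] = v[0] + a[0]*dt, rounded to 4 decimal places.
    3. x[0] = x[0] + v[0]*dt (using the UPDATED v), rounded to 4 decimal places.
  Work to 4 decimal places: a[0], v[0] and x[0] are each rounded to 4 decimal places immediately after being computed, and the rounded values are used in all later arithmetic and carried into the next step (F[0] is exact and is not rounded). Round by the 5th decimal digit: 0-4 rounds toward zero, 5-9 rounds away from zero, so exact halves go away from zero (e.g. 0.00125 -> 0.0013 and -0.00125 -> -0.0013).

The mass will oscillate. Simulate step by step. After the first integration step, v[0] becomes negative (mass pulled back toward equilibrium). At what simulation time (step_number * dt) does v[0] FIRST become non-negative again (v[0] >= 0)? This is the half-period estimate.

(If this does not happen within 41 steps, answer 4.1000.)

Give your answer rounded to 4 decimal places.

Answer: 2.0000

Derivation:
Step 0: x=[9.7000] v=[0.0000]
Step 1: x=[9.6796] v=[-0.2044]
Step 2: x=[9.6392] v=[-0.4036]
Step 3: x=[9.5800] v=[-0.5925]
Step 4: x=[9.5034] v=[-0.7663]
Step 5: x=[9.4114] v=[-0.9205]
Step 6: x=[9.3063] v=[-1.0512]
Step 7: x=[9.1908] v=[-1.1550]
Step 8: x=[9.0679] v=[-1.2293]
Step 9: x=[8.9407] v=[-1.2722]
Step 10: x=[8.8124] v=[-1.2826]
Step 11: x=[8.6864] v=[-1.2602]
Step 12: x=[8.5658] v=[-1.2056]
Step 13: x=[8.4538] v=[-1.1202]
Step 14: x=[8.3532] v=[-1.0062]
Step 15: x=[8.2666] v=[-0.8665]
Step 16: x=[8.1961] v=[-0.7046]
Step 17: x=[8.1436] v=[-0.5247]
Step 18: x=[8.1105] v=[-0.3314]
Step 19: x=[8.0975] v=[-0.1296]
Step 20: x=[8.1051] v=[0.0755]
First v>=0 after going negative at step 20, time=2.0000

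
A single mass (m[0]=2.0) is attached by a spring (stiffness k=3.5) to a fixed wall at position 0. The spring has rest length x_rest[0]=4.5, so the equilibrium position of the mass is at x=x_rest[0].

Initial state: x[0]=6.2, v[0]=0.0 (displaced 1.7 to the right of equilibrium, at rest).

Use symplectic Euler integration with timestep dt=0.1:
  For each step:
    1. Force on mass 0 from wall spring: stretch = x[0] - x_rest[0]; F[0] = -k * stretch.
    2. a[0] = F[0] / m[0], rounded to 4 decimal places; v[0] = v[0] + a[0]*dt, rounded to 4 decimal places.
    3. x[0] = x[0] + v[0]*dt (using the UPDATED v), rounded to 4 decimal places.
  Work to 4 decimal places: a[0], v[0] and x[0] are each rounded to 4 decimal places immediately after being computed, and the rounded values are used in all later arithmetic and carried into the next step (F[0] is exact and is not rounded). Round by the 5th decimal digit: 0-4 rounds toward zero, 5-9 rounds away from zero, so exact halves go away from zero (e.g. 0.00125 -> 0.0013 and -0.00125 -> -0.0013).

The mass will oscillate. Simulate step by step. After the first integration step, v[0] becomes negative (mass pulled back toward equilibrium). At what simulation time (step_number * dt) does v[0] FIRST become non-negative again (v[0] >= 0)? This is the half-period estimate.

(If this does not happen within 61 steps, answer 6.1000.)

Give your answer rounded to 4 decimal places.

Answer: 2.4000

Derivation:
Step 0: x=[6.2000] v=[0.0000]
Step 1: x=[6.1703] v=[-0.2975]
Step 2: x=[6.1113] v=[-0.5898]
Step 3: x=[6.0241] v=[-0.8718]
Step 4: x=[5.9103] v=[-1.1385]
Step 5: x=[5.7718] v=[-1.3853]
Step 6: x=[5.6110] v=[-1.6079]
Step 7: x=[5.4308] v=[-1.8023]
Step 8: x=[5.2343] v=[-1.9652]
Step 9: x=[5.0249] v=[-2.0937]
Step 10: x=[4.8063] v=[-2.1856]
Step 11: x=[4.5824] v=[-2.2392]
Step 12: x=[4.3570] v=[-2.2536]
Step 13: x=[4.1341] v=[-2.2286]
Step 14: x=[3.9176] v=[-2.1646]
Step 15: x=[3.7113] v=[-2.0627]
Step 16: x=[3.5188] v=[-1.9247]
Step 17: x=[3.3435] v=[-1.7530]
Step 18: x=[3.1884] v=[-1.5506]
Step 19: x=[3.0563] v=[-1.3211]
Step 20: x=[2.9495] v=[-1.0685]
Step 21: x=[2.8698] v=[-0.7972]
Step 22: x=[2.8186] v=[-0.5119]
Step 23: x=[2.7968] v=[-0.2177]
Step 24: x=[2.8048] v=[0.0804]
First v>=0 after going negative at step 24, time=2.4000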